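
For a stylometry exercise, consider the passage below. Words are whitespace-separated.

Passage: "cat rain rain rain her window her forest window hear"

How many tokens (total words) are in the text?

10

Tokens: cat, rain, rain, rain, her, window, her, forest, window, hear
N = 10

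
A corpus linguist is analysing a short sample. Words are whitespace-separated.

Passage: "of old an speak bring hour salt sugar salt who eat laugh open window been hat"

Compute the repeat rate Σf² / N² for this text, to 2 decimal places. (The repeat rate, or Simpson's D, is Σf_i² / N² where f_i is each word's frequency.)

Frequencies: salt:2, of:1, old:1, an:1, speak:1, bring:1, hour:1, sugar:1, who:1, eat:1, laugh:1, open:1, window:1, been:1, hat:1
Σf² = 18; N² = 256
Repeat rate = 18 / 256 = 0.07

0.07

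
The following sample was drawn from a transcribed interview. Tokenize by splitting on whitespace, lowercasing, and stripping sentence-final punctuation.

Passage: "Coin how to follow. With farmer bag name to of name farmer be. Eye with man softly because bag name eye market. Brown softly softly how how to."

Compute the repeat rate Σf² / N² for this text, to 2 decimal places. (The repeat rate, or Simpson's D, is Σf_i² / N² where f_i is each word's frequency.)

0.08

Frequencies: how:3, to:3, name:3, softly:3, with:2, farmer:2, bag:2, eye:2, coin:1, follow:1, of:1, be:1, man:1, because:1, market:1, brown:1
Σf² = 60; N² = 784
Repeat rate = 60 / 784 = 0.08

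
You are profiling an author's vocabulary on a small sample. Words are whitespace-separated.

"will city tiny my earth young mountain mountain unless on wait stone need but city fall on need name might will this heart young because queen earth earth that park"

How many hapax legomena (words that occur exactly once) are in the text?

Frequencies: earth:3, will:2, city:2, young:2, mountain:2, on:2, need:2, tiny:1, my:1, unless:1, wait:1, stone:1, but:1, fall:1, name:1, might:1, this:1, heart:1, because:1, queen:1, … (2 more, each freq 1)
Hapax (freq=1): because, but, fall, heart, might, my, name, park, queen, stone, that, this, tiny, unless, wait

15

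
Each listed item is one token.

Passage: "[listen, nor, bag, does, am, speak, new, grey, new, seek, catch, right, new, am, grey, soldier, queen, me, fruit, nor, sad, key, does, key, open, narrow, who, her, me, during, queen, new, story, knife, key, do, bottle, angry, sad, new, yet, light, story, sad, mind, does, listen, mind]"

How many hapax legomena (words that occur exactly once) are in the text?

18

Frequencies: new:5, does:3, sad:3, key:3, listen:2, nor:2, am:2, grey:2, queen:2, me:2, story:2, mind:2, bag:1, speak:1, seek:1, catch:1, right:1, soldier:1, fruit:1, open:1, … (10 more, each freq 1)
Hapax (freq=1): angry, bag, bottle, catch, do, during, fruit, her, knife, light, narrow, open, right, seek, soldier, speak, who, yet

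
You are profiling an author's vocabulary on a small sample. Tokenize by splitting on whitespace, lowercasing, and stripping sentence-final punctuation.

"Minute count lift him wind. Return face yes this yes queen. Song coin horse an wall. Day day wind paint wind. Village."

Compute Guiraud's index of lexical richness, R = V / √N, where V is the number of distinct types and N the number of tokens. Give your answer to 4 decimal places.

3.8376

N = 22, V = 18.
√N = 4.690416
R = 18 / 4.690416 = 3.8376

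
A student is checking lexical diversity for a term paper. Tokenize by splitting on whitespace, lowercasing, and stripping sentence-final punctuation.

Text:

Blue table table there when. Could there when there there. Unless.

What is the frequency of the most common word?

Frequencies: there:4, table:2, when:2, blue:1, could:1, unless:1
Most common: 'there' with frequency 4.

4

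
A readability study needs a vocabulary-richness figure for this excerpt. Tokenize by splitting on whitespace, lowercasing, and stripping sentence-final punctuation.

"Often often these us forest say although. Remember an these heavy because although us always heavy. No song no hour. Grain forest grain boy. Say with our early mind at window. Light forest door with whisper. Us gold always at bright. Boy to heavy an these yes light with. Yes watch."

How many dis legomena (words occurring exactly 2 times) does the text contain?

Frequencies: these:3, us:3, forest:3, heavy:3, with:3, often:2, say:2, although:2, an:2, always:2, no:2, grain:2, boy:2, at:2, light:2, yes:2, remember:1, because:1, song:1, hour:1, … (10 more, each freq 1)
Words with frequency 2: although, always, an, at, boy, grain, light, no, often, say, yes

11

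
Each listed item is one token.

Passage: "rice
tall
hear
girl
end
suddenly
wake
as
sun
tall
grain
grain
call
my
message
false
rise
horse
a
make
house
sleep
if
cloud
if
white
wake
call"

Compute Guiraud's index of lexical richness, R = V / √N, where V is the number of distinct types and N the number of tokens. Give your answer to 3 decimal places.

N = 28, V = 23.
√N = 5.291503
R = 23 / 5.291503 = 4.347

4.347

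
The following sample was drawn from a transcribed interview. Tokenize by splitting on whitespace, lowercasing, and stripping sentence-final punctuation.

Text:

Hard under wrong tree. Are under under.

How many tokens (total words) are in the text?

7

Tokens: hard, under, wrong, tree, are, under, under
N = 7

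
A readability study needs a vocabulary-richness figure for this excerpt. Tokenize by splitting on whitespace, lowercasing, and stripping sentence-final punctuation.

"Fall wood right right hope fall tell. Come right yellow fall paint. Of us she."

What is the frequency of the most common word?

Frequencies: fall:3, right:3, wood:1, hope:1, tell:1, come:1, yellow:1, paint:1, of:1, us:1, she:1
Most common: 'fall' with frequency 3.

3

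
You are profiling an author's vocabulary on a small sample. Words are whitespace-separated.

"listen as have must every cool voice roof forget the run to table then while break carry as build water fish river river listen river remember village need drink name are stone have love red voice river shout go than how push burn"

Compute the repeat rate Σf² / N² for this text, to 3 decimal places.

Frequencies: river:4, listen:2, as:2, have:2, voice:2, must:1, every:1, cool:1, roof:1, forget:1, the:1, run:1, to:1, table:1, then:1, while:1, break:1, carry:1, build:1, water:1, … (16 more, each freq 1)
Σf² = 63; N² = 1849
Repeat rate = 63 / 1849 = 0.034

0.034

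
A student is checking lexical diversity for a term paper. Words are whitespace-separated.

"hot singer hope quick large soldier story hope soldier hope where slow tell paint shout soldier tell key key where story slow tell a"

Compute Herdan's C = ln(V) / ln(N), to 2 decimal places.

N = 24, V = 14.
ln(V) = 2.639057, ln(N) = 3.178054
C = 2.639057 / 3.178054 = 0.83

0.83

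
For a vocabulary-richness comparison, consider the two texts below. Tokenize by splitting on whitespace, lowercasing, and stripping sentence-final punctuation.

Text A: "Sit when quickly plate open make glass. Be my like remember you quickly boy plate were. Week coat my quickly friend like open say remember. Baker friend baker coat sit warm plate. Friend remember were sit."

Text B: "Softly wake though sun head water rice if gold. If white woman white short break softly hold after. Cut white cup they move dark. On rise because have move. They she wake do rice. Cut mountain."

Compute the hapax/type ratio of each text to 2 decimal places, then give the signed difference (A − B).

-0.25

A: hapax=9, V=20, ratio=0.45
B: hapax=19, V=27, ratio=0.70
Difference = 0.45 − 0.70 = -0.25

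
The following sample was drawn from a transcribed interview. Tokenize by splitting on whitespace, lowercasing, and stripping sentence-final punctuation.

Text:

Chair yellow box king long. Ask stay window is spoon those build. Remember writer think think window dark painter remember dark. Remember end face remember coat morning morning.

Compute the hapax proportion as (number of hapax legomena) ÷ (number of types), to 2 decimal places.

0.76

Frequencies: remember:4, window:2, think:2, dark:2, morning:2, chair:1, yellow:1, box:1, king:1, long:1, ask:1, stay:1, is:1, spoon:1, those:1, build:1, writer:1, painter:1, end:1, face:1, … (1 more, each freq 1)
Hapax count = 16; type count = 21.
Ratio = 16 / 21 = 0.76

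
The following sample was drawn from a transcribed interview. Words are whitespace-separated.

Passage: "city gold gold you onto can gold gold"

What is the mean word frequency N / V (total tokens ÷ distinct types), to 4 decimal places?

1.6000

N = 8 tokens, V = 5 types.
Mean frequency = N / V = 8 / 5 = 1.6000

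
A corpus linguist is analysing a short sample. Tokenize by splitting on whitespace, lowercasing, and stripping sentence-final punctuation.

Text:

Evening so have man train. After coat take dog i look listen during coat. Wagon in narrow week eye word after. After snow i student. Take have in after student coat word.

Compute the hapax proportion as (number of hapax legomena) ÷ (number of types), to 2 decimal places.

Frequencies: after:4, coat:3, have:2, take:2, i:2, in:2, word:2, student:2, evening:1, so:1, man:1, train:1, dog:1, look:1, listen:1, during:1, wagon:1, narrow:1, week:1, eye:1, … (1 more, each freq 1)
Hapax count = 13; type count = 21.
Ratio = 13 / 21 = 0.62

0.62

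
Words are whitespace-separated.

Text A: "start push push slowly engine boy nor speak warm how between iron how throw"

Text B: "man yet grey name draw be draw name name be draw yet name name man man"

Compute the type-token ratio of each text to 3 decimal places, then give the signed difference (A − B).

0.482

TTR(A) = 12/14 = 0.857
TTR(B) = 6/16 = 0.375
Difference = 0.857 − 0.375 = 0.482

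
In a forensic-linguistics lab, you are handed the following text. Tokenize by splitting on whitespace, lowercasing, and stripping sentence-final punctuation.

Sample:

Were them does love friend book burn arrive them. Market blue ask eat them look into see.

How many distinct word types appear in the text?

15

Distinct types: {arrive, ask, blue, book, burn, does, eat, friend, into, look, love, market, see, them, were}
V = 15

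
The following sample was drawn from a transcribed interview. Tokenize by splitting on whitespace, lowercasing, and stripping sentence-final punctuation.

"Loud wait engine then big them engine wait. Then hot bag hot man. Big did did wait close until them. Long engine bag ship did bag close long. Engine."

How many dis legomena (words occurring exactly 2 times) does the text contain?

Frequencies: engine:4, wait:3, bag:3, did:3, then:2, big:2, them:2, hot:2, close:2, long:2, loud:1, man:1, until:1, ship:1
Words with frequency 2: big, close, hot, long, them, then

6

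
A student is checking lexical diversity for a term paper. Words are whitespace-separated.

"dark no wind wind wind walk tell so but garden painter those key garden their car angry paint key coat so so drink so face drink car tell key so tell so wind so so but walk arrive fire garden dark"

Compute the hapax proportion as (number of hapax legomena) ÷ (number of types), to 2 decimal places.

0.50

Frequencies: so:8, wind:4, tell:3, garden:3, key:3, dark:2, walk:2, but:2, car:2, drink:2, no:1, painter:1, those:1, their:1, angry:1, paint:1, coat:1, face:1, arrive:1, fire:1
Hapax count = 10; type count = 20.
Ratio = 10 / 20 = 0.50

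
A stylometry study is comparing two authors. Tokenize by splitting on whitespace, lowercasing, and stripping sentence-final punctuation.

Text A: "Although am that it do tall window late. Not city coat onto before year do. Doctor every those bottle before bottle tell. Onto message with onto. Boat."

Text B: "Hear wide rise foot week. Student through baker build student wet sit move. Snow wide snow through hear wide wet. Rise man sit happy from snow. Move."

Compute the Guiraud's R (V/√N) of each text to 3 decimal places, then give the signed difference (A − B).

A: V=22, N=27, R=4.234
B: V=16, N=27, R=3.079
Difference = 4.234 − 3.079 = 1.155

1.155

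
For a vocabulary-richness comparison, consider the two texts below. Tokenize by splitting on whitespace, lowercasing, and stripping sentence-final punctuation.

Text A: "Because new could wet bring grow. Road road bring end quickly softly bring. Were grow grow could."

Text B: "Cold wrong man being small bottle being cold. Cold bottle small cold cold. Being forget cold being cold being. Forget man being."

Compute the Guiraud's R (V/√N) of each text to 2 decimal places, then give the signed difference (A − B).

1.18

A: V=11, N=17, R=2.67
B: V=7, N=22, R=1.49
Difference = 2.67 − 1.49 = 1.18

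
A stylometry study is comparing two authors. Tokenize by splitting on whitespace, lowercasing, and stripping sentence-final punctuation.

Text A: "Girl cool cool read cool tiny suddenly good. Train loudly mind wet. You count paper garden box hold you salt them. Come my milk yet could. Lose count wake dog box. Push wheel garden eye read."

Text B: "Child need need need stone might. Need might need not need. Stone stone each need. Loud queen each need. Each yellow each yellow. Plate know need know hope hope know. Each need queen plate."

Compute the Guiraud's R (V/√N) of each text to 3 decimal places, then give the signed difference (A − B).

2.775

A: V=29, N=36, R=4.833
B: V=12, N=34, R=2.058
Difference = 4.833 − 2.058 = 2.775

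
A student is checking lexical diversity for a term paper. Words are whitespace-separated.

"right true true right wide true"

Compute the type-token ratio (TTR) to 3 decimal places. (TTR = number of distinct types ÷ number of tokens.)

N = 6 tokens, V = 3 types.
TTR = V / N = 3 / 6 = 0.500

0.500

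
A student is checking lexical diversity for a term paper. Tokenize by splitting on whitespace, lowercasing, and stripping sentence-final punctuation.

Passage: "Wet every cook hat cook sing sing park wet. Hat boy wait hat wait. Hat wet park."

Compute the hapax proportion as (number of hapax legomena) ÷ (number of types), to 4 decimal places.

0.2500

Frequencies: hat:4, wet:3, cook:2, sing:2, park:2, wait:2, every:1, boy:1
Hapax count = 2; type count = 8.
Ratio = 2 / 8 = 0.2500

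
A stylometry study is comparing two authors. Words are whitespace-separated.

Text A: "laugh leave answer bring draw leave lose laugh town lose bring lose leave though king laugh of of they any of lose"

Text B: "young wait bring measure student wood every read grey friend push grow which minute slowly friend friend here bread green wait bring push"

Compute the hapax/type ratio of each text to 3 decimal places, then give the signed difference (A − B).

-0.195

A: hapax=7, V=12, ratio=0.583
B: hapax=14, V=18, ratio=0.778
Difference = 0.583 − 0.778 = -0.195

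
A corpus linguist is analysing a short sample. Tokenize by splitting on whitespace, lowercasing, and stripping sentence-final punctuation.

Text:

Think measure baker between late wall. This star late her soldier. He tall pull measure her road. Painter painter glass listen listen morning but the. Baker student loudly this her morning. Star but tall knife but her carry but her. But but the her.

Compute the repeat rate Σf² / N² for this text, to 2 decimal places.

0.06

Frequencies: her:6, but:6, measure:2, baker:2, late:2, this:2, star:2, tall:2, painter:2, listen:2, morning:2, the:2, think:1, between:1, wall:1, soldier:1, he:1, pull:1, road:1, glass:1, … (4 more, each freq 1)
Σf² = 124; N² = 1936
Repeat rate = 124 / 1936 = 0.06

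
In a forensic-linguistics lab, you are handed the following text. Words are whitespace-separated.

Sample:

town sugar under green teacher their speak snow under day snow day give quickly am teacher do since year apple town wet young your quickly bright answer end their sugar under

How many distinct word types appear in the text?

Distinct types: {am, answer, apple, bright, day, do, end, give, green, quickly, since, snow, speak, sugar, teacher, their, town, under, wet, year, young, your}
V = 22

22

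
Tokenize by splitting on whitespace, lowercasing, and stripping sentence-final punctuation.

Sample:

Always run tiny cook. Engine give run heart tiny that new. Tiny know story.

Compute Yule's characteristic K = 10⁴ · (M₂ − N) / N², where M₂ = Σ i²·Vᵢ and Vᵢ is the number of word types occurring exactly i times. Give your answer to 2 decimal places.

408.16

Frequencies: tiny:3, run:2, always:1, cook:1, engine:1, give:1, heart:1, that:1, new:1, know:1, story:1
N = 14. Frequency spectrum: V_1=9, V_2=1, V_3=1
M₂ = 1²·9 + 2²·1 + 3²·1 = 22
K = 10000 × (22 − 14) / 14² = 408.16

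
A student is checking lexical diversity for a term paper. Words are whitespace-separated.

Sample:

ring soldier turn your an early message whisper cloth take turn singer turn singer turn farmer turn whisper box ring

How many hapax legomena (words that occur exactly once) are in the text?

Frequencies: turn:5, ring:2, whisper:2, singer:2, soldier:1, your:1, an:1, early:1, message:1, cloth:1, take:1, farmer:1, box:1
Hapax (freq=1): an, box, cloth, early, farmer, message, soldier, take, your

9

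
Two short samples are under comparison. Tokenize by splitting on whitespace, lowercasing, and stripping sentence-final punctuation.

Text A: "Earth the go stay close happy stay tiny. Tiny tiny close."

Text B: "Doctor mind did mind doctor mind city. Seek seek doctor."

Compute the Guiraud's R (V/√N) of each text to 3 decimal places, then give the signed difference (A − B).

0.530

A: V=7, N=11, R=2.111
B: V=5, N=10, R=1.581
Difference = 2.111 − 1.581 = 0.530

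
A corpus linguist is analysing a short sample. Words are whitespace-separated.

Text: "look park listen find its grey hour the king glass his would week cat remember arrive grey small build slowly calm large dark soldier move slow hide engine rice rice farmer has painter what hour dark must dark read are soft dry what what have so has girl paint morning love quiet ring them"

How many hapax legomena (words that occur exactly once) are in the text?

Frequencies: dark:3, what:3, grey:2, hour:2, rice:2, has:2, look:1, park:1, listen:1, find:1, its:1, the:1, king:1, glass:1, his:1, would:1, week:1, cat:1, remember:1, arrive:1, … (26 more, each freq 1)
Hapax (freq=1): are, arrive, build, calm, cat, dry, engine, farmer, find, girl, glass, have, hide, his, its, king, large, listen, look, love, morning, move, must, paint, painter, park, quiet, read, remember, ring, slow, slowly, small, so, soft, soldier, the, them, week, would

40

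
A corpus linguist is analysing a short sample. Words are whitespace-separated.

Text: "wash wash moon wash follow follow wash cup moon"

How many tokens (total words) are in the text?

Tokens: wash, wash, moon, wash, follow, follow, wash, cup, moon
N = 9

9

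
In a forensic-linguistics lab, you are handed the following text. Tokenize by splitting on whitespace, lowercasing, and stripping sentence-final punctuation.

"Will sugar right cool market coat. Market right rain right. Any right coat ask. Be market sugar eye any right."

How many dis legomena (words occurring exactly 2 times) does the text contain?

Frequencies: right:5, market:3, sugar:2, coat:2, any:2, will:1, cool:1, rain:1, ask:1, be:1, eye:1
Words with frequency 2: any, coat, sugar

3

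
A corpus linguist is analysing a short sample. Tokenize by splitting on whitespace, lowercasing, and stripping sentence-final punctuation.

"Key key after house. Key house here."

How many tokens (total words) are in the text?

7

Tokens: key, key, after, house, key, house, here
N = 7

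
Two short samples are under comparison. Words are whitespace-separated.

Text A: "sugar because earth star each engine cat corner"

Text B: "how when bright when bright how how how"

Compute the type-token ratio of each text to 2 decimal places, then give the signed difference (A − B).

TTR(A) = 8/8 = 1.00
TTR(B) = 3/8 = 0.38
Difference = 1.00 − 0.38 = 0.62

0.62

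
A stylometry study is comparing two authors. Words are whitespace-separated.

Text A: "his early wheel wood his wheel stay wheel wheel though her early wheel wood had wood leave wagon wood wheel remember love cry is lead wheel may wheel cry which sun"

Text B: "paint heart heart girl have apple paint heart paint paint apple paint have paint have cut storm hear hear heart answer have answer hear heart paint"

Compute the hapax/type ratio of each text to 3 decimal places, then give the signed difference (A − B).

0.389

A: hapax=13, V=18, ratio=0.722
B: hapax=3, V=9, ratio=0.333
Difference = 0.722 − 0.333 = 0.389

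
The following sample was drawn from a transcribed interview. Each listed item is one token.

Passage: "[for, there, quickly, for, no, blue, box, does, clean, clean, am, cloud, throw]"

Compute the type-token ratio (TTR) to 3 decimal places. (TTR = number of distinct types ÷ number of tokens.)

N = 13 tokens, V = 11 types.
TTR = V / N = 11 / 13 = 0.846

0.846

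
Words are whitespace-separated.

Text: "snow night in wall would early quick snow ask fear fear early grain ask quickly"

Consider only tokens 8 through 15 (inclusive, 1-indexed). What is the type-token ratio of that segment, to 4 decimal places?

Segment tokens 8–15: snow, ask, fear, fear, early, grain, ask, quickly
Segment N = 8, segment V = 6.
TTR = 6 / 8 = 0.7500

0.7500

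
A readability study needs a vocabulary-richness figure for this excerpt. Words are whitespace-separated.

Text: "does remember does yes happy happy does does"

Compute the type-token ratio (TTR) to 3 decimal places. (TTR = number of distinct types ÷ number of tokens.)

0.500

N = 8 tokens, V = 4 types.
TTR = V / N = 4 / 8 = 0.500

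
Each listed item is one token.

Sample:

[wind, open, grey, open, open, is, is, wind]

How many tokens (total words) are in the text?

Tokens: wind, open, grey, open, open, is, is, wind
N = 8

8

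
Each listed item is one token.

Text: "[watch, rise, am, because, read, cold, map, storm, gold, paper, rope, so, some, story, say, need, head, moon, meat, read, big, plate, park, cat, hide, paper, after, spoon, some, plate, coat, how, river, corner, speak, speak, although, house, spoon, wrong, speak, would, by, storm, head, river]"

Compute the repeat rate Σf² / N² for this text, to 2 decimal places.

0.03

Frequencies: speak:3, read:2, storm:2, paper:2, some:2, head:2, plate:2, spoon:2, river:2, watch:1, rise:1, am:1, because:1, cold:1, map:1, gold:1, rope:1, so:1, story:1, say:1, … (16 more, each freq 1)
Σf² = 68; N² = 2116
Repeat rate = 68 / 2116 = 0.03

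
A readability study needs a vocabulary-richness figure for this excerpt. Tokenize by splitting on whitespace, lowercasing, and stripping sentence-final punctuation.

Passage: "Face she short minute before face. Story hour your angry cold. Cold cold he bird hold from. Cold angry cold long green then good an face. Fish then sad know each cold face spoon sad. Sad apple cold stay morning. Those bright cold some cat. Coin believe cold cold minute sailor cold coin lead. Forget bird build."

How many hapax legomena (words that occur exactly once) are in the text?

29

Frequencies: cold:11, face:4, sad:3, minute:2, angry:2, bird:2, then:2, coin:2, she:1, short:1, before:1, story:1, hour:1, your:1, he:1, hold:1, from:1, long:1, green:1, good:1, … (17 more, each freq 1)
Hapax (freq=1): an, apple, before, believe, bright, build, cat, each, fish, forget, from, good, green, he, hold, hour, know, lead, long, morning, sailor, she, short, some, spoon, stay, story, those, your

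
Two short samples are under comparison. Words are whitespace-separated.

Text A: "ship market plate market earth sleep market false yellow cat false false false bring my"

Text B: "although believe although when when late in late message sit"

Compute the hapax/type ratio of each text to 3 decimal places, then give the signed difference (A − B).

0.229

A: hapax=8, V=10, ratio=0.800
B: hapax=4, V=7, ratio=0.571
Difference = 0.800 − 0.571 = 0.229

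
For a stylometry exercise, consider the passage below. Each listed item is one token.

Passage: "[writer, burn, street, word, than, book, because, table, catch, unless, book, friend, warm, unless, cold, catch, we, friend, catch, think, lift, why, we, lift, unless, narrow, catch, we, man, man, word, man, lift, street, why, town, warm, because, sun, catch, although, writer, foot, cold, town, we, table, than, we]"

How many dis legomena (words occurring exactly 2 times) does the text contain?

12

Frequencies: catch:5, we:5, unless:3, lift:3, man:3, writer:2, street:2, word:2, than:2, book:2, because:2, table:2, friend:2, warm:2, cold:2, why:2, town:2, burn:1, think:1, narrow:1, … (3 more, each freq 1)
Words with frequency 2: because, book, cold, friend, street, table, than, town, warm, why, word, writer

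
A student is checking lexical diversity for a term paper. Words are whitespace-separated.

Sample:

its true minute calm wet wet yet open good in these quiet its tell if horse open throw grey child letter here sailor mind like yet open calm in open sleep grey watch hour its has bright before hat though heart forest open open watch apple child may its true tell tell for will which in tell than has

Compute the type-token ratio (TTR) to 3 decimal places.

N = 59 tokens, V = 38 types.
TTR = V / N = 38 / 59 = 0.644

0.644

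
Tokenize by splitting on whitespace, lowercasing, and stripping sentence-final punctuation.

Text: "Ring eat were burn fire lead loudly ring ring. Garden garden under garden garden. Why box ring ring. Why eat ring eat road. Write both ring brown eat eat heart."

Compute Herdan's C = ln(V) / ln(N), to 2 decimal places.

N = 30, V = 16.
ln(V) = 2.772589, ln(N) = 3.401197
C = 2.772589 / 3.401197 = 0.82

0.82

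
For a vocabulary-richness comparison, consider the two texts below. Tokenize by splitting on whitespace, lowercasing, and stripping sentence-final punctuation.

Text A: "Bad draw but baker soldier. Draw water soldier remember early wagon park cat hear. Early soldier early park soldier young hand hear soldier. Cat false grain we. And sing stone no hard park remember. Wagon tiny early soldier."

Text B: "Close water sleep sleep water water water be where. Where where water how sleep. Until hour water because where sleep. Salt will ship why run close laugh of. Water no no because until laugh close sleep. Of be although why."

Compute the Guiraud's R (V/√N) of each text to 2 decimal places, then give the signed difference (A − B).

A: V=23, N=38, R=3.73
B: V=18, N=40, R=2.85
Difference = 3.73 − 2.85 = 0.88

0.88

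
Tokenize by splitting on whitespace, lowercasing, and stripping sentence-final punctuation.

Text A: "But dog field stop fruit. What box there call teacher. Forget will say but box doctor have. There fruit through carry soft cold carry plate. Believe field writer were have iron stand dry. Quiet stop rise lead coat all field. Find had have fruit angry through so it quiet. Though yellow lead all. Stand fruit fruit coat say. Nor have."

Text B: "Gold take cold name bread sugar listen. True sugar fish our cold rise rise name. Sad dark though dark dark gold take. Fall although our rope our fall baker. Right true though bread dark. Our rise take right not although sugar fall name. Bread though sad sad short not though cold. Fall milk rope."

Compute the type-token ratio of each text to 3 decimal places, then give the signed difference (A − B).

0.243

TTR(A) = 39/60 = 0.650
TTR(B) = 22/54 = 0.407
Difference = 0.650 − 0.407 = 0.243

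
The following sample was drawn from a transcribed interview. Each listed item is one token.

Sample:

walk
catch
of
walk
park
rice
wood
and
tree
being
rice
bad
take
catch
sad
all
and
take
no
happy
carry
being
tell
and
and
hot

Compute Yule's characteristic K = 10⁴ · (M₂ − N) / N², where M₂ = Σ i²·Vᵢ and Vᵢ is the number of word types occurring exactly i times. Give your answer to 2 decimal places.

325.44

Frequencies: and:4, walk:2, catch:2, rice:2, being:2, take:2, of:1, park:1, wood:1, tree:1, bad:1, sad:1, all:1, no:1, happy:1, carry:1, tell:1, hot:1
N = 26. Frequency spectrum: V_1=12, V_2=5, V_4=1
M₂ = 1²·12 + 2²·5 + 4²·1 = 48
K = 10000 × (48 − 26) / 26² = 325.44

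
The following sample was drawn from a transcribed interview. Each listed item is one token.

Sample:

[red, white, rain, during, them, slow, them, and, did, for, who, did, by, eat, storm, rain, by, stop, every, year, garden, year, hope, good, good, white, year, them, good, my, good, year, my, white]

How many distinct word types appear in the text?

Distinct types: {and, by, did, during, eat, every, for, garden, good, hope, my, rain, red, slow, stop, storm, them, white, who, year}
V = 20

20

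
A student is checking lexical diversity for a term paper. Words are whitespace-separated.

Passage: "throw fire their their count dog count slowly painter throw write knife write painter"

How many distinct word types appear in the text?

Distinct types: {count, dog, fire, knife, painter, slowly, their, throw, write}
V = 9

9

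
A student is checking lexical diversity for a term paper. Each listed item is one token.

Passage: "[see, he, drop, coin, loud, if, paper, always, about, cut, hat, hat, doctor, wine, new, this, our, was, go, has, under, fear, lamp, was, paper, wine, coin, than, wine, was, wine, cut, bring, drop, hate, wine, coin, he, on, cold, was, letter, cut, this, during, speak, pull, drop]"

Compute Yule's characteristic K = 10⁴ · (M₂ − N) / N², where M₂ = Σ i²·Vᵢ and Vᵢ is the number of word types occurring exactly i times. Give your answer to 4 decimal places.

Frequencies: wine:5, was:4, drop:3, coin:3, cut:3, he:2, paper:2, hat:2, this:2, see:1, loud:1, if:1, always:1, about:1, doctor:1, new:1, our:1, go:1, has:1, under:1, … (11 more, each freq 1)
N = 48. Frequency spectrum: V_1=22, V_2=4, V_3=3, V_4=1, V_5=1
M₂ = 1²·22 + 2²·4 + 3²·3 + 4²·1 + 5²·1 = 106
K = 10000 × (106 − 48) / 48² = 251.7361

251.7361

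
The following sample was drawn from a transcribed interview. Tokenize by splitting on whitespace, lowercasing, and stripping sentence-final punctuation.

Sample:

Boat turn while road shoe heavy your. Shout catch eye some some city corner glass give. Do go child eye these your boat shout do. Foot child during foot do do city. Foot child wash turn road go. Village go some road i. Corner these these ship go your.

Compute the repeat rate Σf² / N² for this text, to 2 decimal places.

0.05

Frequencies: do:4, go:4, road:3, your:3, some:3, child:3, these:3, foot:3, boat:2, turn:2, shout:2, eye:2, city:2, corner:2, while:1, shoe:1, heavy:1, catch:1, glass:1, give:1, … (5 more, each freq 1)
Σf² = 121; N² = 2401
Repeat rate = 121 / 2401 = 0.05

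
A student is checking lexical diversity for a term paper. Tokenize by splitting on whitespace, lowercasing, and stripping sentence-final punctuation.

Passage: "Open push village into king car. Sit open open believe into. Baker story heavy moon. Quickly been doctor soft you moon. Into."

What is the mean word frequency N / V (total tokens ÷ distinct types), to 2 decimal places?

1.29

N = 22 tokens, V = 17 types.
Mean frequency = N / V = 22 / 17 = 1.29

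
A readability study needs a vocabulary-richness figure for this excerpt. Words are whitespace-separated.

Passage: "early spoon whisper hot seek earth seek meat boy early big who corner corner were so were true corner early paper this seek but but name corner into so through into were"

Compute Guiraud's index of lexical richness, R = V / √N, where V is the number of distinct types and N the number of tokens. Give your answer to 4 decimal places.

3.5355

N = 32, V = 20.
√N = 5.656854
R = 20 / 5.656854 = 3.5355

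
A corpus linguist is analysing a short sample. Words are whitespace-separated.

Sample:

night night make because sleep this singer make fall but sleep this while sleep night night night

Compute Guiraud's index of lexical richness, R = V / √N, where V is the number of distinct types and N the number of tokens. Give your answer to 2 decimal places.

2.18

N = 17, V = 9.
√N = 4.123106
R = 9 / 4.123106 = 2.18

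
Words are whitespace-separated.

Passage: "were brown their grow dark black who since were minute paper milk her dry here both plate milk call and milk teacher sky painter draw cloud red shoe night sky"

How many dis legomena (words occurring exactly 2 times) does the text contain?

Frequencies: milk:3, were:2, sky:2, brown:1, their:1, grow:1, dark:1, black:1, who:1, since:1, minute:1, paper:1, her:1, dry:1, here:1, both:1, plate:1, call:1, and:1, teacher:1, … (6 more, each freq 1)
Words with frequency 2: sky, were

2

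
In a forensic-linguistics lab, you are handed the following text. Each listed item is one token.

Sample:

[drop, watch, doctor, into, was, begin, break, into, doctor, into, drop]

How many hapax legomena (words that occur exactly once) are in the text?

Frequencies: into:3, drop:2, doctor:2, watch:1, was:1, begin:1, break:1
Hapax (freq=1): begin, break, was, watch

4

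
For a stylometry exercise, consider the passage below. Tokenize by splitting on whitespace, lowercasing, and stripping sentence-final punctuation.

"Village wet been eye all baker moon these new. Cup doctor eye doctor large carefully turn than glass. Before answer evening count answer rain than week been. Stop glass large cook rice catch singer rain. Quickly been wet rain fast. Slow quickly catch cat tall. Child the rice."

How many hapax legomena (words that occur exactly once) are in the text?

Frequencies: been:3, rain:3, wet:2, eye:2, doctor:2, large:2, than:2, glass:2, answer:2, rice:2, catch:2, quickly:2, village:1, all:1, baker:1, moon:1, these:1, new:1, cup:1, carefully:1, … (14 more, each freq 1)
Hapax (freq=1): all, baker, before, carefully, cat, child, cook, count, cup, evening, fast, moon, new, singer, slow, stop, tall, the, these, turn, village, week

22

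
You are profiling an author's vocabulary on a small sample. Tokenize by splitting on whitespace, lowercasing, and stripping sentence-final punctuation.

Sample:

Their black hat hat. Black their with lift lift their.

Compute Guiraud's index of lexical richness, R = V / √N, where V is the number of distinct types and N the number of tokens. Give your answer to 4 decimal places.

1.5811

N = 10, V = 5.
√N = 3.162278
R = 5 / 3.162278 = 1.5811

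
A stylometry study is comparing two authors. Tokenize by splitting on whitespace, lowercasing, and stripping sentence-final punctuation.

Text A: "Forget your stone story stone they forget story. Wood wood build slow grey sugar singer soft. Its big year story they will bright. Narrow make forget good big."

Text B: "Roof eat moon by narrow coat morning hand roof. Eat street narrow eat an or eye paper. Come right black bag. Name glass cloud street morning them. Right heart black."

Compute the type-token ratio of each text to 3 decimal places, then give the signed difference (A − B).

TTR(A) = 20/28 = 0.714
TTR(B) = 22/30 = 0.733
Difference = 0.714 − 0.733 = -0.019

-0.019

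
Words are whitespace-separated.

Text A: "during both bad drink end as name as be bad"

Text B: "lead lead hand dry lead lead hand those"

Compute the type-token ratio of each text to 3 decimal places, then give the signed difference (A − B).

TTR(A) = 8/10 = 0.800
TTR(B) = 4/8 = 0.500
Difference = 0.800 − 0.500 = 0.300

0.300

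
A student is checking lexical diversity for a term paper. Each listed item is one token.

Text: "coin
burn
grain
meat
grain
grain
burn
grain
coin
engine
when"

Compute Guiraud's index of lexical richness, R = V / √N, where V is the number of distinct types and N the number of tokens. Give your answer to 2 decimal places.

N = 11, V = 6.
√N = 3.316625
R = 6 / 3.316625 = 1.81

1.81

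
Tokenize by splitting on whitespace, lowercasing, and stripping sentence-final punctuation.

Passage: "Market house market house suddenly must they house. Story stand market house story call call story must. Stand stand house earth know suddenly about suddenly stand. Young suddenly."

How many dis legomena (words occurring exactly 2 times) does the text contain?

Frequencies: house:5, suddenly:4, stand:4, market:3, story:3, must:2, call:2, they:1, earth:1, know:1, about:1, young:1
Words with frequency 2: call, must

2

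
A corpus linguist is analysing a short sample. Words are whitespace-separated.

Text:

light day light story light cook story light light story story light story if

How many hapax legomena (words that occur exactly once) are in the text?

Frequencies: light:6, story:5, day:1, cook:1, if:1
Hapax (freq=1): cook, day, if

3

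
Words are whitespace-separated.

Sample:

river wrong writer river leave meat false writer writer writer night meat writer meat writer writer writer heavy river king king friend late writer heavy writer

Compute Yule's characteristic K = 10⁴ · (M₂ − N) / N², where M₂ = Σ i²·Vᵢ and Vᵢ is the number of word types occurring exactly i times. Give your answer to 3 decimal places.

1568.047

Frequencies: writer:10, river:3, meat:3, heavy:2, king:2, wrong:1, leave:1, false:1, night:1, friend:1, late:1
N = 26. Frequency spectrum: V_1=6, V_2=2, V_3=2, V_10=1
M₂ = 1²·6 + 2²·2 + 3²·2 + 10²·1 = 132
K = 10000 × (132 − 26) / 26² = 1568.047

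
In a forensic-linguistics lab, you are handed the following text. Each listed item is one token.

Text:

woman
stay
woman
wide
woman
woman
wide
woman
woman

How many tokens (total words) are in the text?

Tokens: woman, stay, woman, wide, woman, woman, wide, woman, woman
N = 9

9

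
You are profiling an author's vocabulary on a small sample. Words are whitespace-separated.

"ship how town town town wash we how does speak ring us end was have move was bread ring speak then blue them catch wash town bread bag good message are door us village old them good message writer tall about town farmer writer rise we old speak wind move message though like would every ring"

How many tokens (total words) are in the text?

56

Tokens: ship, how, town, town, town, wash, we, how, does, speak, ring, us, end, was, have, move, was, bread, ring, speak, then, blue, them, catch, wash, town, bread, bag, good, message, are, door, us, village, old, them, good, message, writer, tall, about, town, farmer, writer, rise, we, old, speak, wind, move, message, though, like, would, every, ring
N = 56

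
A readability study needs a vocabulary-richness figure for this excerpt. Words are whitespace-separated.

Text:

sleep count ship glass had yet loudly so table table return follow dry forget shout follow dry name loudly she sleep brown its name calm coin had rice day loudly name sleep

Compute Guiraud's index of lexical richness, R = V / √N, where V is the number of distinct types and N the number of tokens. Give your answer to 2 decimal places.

N = 32, V = 22.
√N = 5.656854
R = 22 / 5.656854 = 3.89

3.89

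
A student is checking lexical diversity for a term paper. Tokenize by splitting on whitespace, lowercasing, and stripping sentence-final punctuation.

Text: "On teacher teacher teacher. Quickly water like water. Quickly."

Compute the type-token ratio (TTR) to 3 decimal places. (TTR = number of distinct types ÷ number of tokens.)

N = 9 tokens, V = 5 types.
TTR = V / N = 5 / 9 = 0.556

0.556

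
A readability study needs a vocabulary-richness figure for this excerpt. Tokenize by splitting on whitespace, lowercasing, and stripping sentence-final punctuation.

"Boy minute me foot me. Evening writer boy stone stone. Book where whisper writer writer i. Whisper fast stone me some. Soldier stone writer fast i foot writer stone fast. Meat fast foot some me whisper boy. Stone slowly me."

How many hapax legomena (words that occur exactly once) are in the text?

7

Frequencies: stone:6, me:5, writer:5, fast:4, boy:3, foot:3, whisper:3, i:2, some:2, minute:1, evening:1, book:1, where:1, soldier:1, meat:1, slowly:1
Hapax (freq=1): book, evening, meat, minute, slowly, soldier, where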